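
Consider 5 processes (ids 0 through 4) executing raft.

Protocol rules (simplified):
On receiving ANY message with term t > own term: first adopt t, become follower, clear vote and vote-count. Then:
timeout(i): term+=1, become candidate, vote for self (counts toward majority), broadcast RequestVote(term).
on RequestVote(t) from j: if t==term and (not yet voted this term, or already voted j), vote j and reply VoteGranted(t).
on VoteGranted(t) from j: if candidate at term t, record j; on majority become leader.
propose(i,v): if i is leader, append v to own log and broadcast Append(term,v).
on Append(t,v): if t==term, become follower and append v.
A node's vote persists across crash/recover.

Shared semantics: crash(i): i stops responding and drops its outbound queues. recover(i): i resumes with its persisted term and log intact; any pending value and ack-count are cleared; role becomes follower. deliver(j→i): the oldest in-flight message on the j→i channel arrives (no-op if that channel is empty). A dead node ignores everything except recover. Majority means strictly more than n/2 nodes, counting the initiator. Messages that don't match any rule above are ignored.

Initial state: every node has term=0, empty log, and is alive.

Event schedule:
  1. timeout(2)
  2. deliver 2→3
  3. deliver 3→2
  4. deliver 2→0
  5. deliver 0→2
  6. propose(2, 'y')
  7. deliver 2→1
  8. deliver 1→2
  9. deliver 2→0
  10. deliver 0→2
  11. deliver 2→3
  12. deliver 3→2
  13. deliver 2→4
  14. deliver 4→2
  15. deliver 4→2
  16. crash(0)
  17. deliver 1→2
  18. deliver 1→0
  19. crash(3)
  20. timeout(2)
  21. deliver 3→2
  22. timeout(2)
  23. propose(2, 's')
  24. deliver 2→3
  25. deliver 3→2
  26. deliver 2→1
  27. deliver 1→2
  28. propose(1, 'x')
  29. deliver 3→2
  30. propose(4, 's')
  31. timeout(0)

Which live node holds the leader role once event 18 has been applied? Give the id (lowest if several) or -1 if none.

2

after 1 — timeout(2): n2:cand/t1/[-]
after 2 — deliver 2→3: n3:foll/t1/[-]
after 3 — deliver 3→2: ·
after 4 — deliver 2→0: n0:foll/t1/[-]
after 5 — deliver 0→2: n2:lead/t1/[-]
after 6 — propose(2,'y'): n2:lead/t1/[y]
after 7 — deliver 2→1: n1:foll/t1/[-]
after 8 — deliver 1→2: ·
after 9 — deliver 2→0: n0:foll/t1/[y]
after 10 — deliver 0→2: ·
after 11 — deliver 2→3: n3:foll/t1/[y]
after 12 — deliver 3→2: ·
after 13 — deliver 2→4: n4:foll/t1/[-]
after 14 — deliver 4→2: ·
after 15 — deliver 4→2: ·
after 16 — crash(0): n0:✗foll/t1/[y]
after 17 — deliver 1→2: ·
after 18 — deliver 1→0: ·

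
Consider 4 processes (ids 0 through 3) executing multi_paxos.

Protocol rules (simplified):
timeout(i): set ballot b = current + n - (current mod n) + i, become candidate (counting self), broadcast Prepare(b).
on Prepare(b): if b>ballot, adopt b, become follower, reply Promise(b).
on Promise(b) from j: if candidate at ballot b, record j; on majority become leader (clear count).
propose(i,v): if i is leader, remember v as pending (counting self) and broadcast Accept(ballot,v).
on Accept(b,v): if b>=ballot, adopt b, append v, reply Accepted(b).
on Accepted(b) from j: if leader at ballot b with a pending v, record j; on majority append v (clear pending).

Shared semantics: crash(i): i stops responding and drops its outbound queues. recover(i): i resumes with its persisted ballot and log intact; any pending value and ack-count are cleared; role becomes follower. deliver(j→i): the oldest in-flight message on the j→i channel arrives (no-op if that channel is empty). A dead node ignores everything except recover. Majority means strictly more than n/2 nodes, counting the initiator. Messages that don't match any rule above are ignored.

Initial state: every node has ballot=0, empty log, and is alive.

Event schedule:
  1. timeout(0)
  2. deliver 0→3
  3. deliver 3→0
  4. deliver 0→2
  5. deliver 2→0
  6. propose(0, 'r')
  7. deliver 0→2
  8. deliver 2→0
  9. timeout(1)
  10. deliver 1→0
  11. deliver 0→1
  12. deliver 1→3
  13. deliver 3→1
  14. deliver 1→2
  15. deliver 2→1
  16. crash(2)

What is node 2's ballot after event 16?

after 1 — timeout(0): n0:cand/b4/[-]
after 2 — deliver 0→3: n3:foll/b4/[-]
after 3 — deliver 3→0: ·
after 4 — deliver 0→2: n2:foll/b4/[-]
after 5 — deliver 2→0: n0:lead/b4/[-]
after 6 — propose(0,'r'): ·
after 7 — deliver 0→2: n2:foll/b4/[r]
after 8 — deliver 2→0: ·
after 9 — timeout(1): n1:cand/b5/[-]
after 10 — deliver 1→0: n0:foll/b5/[-]
after 11 — deliver 0→1: ·
after 12 — deliver 1→3: n3:foll/b5/[-]
after 13 — deliver 3→1: ·
after 14 — deliver 1→2: n2:foll/b5/[r]
after 15 — deliver 2→1: n1:lead/b5/[-]
after 16 — crash(2): n2:✗foll/b5/[r]

5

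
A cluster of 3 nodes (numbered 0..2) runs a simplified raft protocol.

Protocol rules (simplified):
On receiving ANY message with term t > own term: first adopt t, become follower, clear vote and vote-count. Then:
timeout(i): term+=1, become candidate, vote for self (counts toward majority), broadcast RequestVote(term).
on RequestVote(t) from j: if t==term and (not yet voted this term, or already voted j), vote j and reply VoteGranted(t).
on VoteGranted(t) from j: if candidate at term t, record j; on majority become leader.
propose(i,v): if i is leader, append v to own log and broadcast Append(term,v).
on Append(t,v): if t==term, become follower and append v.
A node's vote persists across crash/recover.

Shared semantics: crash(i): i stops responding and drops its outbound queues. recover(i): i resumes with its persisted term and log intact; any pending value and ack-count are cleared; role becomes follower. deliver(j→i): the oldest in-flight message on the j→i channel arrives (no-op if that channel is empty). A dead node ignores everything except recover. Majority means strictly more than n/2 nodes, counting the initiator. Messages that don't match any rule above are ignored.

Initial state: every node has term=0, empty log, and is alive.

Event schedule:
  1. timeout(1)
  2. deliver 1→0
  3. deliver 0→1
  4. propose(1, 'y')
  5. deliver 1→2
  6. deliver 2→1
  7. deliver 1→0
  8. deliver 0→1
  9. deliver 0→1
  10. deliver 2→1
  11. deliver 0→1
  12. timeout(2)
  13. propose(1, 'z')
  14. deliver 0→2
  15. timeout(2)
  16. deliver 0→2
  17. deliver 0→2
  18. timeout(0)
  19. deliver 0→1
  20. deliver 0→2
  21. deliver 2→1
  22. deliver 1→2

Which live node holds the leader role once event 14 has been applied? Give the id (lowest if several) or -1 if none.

1

e1 timeout(1): 1[cand,t=1,-]
e2 deliver 1→0: 0[foll,t=1,-]
e3 deliver 0→1: 1[lead,t=1,-]
e4 propose(1,'y'): 1[lead,t=1,y]
e5 deliver 1→2: 2[foll,t=1,-]
e6 deliver 2→1: ·
e7 deliver 1→0: 0[foll,t=1,y]
e8 deliver 0→1: ·
e9 deliver 0→1: ·
e10 deliver 2→1: ·
e11 deliver 0→1: ·
e12 timeout(2): 2[cand,t=2,-]
e13 propose(1,'z'): 1[lead,t=1,y,z]
e14 deliver 0→2: ·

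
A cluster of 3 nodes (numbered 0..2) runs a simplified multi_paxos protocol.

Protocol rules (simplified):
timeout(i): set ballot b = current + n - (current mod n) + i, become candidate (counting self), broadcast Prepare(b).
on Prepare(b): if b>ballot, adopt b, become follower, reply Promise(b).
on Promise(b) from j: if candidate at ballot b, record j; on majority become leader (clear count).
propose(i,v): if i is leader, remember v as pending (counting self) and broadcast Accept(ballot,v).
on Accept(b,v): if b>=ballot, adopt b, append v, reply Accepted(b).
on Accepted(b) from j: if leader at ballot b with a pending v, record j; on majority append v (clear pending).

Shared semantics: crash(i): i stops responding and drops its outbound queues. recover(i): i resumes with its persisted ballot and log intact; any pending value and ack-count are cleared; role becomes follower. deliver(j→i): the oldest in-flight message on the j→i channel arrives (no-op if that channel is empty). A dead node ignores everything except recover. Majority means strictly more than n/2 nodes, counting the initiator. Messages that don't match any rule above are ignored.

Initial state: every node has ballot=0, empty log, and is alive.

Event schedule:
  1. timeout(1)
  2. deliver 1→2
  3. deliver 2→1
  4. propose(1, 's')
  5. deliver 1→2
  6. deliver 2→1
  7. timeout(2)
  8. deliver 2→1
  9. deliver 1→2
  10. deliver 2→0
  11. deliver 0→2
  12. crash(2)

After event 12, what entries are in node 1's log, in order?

step 1 timeout(1): 1={cand,b=4,log=-}
step 2 deliver 1→2: 2={foll,b=4,log=-}
step 3 deliver 2→1: 1={lead,b=4,log=-}
step 4 propose(1,'s'): —
step 5 deliver 1→2: 2={foll,b=4,log=s}
step 6 deliver 2→1: 1={lead,b=4,log=s}
step 7 timeout(2): 2={cand,b=8,log=s}
step 8 deliver 2→1: 1={foll,b=8,log=s}
step 9 deliver 1→2: 2={lead,b=8,log=s}
step 10 deliver 2→0: 0={foll,b=8,log=-}
step 11 deliver 0→2: —
step 12 crash(2): 2={✗lead,b=8,log=s}

s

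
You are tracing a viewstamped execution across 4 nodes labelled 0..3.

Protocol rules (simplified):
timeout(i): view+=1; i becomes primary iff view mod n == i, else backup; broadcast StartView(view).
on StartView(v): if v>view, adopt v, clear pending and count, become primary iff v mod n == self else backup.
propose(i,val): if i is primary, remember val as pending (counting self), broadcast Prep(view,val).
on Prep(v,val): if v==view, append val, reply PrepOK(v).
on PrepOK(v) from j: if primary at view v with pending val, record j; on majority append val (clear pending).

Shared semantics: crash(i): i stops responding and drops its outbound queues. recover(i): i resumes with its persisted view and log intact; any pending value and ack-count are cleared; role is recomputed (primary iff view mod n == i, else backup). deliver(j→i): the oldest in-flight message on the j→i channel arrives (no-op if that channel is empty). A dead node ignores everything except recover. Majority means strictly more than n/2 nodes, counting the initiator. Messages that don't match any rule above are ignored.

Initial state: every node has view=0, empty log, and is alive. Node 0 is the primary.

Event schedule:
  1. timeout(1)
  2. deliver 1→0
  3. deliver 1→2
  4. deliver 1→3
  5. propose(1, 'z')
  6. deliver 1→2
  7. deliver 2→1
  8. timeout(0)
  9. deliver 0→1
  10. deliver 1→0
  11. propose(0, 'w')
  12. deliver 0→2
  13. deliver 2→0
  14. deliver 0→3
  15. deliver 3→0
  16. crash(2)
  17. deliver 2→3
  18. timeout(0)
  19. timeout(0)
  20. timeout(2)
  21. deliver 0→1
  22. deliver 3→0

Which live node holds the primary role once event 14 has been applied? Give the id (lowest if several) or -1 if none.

after 1 — timeout(1): n1:prim/v1/[-]
after 2 — deliver 1→0: n0:back/v1/[-]
after 3 — deliver 1→2: n2:back/v1/[-]
after 4 — deliver 1→3: n3:back/v1/[-]
after 5 — propose(1,'z'): ·
after 6 — deliver 1→2: n2:back/v1/[z]
after 7 — deliver 2→1: ·
after 8 — timeout(0): n0:back/v2/[-]
after 9 — deliver 0→1: n1:back/v2/[-]
after 10 — deliver 1→0: ·
after 11 — propose(0,'w'): ·
after 12 — deliver 0→2: n2:prim/v2/[z]
after 13 — deliver 2→0: ·
after 14 — deliver 0→3: n3:back/v2/[-]

2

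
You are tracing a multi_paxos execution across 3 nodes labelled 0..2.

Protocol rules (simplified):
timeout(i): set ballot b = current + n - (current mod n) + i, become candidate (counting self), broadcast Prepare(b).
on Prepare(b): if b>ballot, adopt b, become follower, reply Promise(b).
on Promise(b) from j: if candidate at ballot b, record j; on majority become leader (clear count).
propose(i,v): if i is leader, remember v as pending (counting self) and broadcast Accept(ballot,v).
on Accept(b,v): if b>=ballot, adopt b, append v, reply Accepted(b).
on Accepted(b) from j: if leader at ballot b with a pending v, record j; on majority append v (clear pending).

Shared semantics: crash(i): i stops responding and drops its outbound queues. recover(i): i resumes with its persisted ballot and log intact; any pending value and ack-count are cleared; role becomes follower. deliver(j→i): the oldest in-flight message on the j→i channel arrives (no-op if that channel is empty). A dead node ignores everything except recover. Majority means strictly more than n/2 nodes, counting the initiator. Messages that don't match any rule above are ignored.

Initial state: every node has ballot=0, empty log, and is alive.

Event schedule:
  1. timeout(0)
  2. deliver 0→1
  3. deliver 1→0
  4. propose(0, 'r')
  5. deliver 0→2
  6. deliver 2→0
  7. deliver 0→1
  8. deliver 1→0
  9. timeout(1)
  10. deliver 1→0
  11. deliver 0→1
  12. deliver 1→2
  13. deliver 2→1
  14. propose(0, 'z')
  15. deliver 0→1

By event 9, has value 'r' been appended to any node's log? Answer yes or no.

e1 timeout(0): 0[cand,b=3,-]
e2 deliver 0→1: 1[foll,b=3,-]
e3 deliver 1→0: 0[lead,b=3,-]
e4 propose(0,'r'): ·
e5 deliver 0→2: 2[foll,b=3,-]
e6 deliver 2→0: ·
e7 deliver 0→1: 1[foll,b=3,r]
e8 deliver 1→0: 0[lead,b=3,r]
e9 timeout(1): 1[cand,b=7,r]

yes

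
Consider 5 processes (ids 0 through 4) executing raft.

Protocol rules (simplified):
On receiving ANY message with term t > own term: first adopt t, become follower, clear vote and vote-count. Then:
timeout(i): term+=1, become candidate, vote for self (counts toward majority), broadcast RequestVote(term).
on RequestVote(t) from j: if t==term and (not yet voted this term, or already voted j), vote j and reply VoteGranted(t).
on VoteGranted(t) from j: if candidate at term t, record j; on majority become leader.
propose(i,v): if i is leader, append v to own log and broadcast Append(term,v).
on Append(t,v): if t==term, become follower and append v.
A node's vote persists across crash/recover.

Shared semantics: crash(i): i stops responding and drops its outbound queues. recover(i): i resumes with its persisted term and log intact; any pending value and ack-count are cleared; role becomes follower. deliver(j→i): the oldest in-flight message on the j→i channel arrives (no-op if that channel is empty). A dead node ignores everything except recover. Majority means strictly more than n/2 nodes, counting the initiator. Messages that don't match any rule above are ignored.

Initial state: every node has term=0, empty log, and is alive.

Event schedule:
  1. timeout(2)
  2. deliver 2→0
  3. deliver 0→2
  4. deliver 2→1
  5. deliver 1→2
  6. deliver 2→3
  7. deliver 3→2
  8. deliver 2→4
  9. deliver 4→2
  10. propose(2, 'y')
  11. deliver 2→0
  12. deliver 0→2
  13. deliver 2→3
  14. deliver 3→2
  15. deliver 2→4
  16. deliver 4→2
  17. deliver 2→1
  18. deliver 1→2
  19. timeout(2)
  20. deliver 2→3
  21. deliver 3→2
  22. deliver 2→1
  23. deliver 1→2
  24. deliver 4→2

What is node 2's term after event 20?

2

[1] timeout(2) → N2(cand t1 [-])
[2] deliver 2→0 → N0(foll t1 [-])
[3] deliver 0→2 → ∅
[4] deliver 2→1 → N1(foll t1 [-])
[5] deliver 1→2 → N2(lead t1 [-])
[6] deliver 2→3 → N3(foll t1 [-])
[7] deliver 3→2 → ∅
[8] deliver 2→4 → N4(foll t1 [-])
[9] deliver 4→2 → ∅
[10] propose(2,'y') → N2(lead t1 [y])
[11] deliver 2→0 → N0(foll t1 [y])
[12] deliver 0→2 → ∅
[13] deliver 2→3 → N3(foll t1 [y])
[14] deliver 3→2 → ∅
[15] deliver 2→4 → N4(foll t1 [y])
[16] deliver 4→2 → ∅
[17] deliver 2→1 → N1(foll t1 [y])
[18] deliver 1→2 → ∅
[19] timeout(2) → N2(cand t2 [y])
[20] deliver 2→3 → N3(foll t2 [y])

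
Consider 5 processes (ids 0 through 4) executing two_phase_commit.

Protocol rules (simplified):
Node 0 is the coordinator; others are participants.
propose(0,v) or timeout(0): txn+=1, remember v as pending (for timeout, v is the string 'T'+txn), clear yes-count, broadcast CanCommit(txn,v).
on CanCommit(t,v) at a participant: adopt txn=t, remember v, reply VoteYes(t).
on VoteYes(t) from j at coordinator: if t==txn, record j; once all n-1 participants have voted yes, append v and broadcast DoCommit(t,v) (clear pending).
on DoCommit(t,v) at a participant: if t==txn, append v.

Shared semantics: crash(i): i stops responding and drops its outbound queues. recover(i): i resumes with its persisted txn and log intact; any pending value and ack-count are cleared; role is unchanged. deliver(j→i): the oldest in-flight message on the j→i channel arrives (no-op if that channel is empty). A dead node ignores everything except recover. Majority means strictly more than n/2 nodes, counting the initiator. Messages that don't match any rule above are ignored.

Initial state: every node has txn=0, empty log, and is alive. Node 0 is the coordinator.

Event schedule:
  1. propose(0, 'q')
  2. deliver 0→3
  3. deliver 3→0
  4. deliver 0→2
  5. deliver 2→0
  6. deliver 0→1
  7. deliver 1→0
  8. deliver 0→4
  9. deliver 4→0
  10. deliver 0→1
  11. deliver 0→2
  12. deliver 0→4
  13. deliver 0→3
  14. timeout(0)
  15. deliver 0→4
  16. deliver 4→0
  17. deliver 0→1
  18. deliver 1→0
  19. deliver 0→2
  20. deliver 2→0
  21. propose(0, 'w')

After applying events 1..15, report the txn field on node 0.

step 1 propose(0,'q'): 0={coor,t=1,log=-}
step 2 deliver 0→3: 3={part,t=1,log=-}
step 3 deliver 3→0: —
step 4 deliver 0→2: 2={part,t=1,log=-}
step 5 deliver 2→0: —
step 6 deliver 0→1: 1={part,t=1,log=-}
step 7 deliver 1→0: —
step 8 deliver 0→4: 4={part,t=1,log=-}
step 9 deliver 4→0: 0={coor,t=1,log=q}
step 10 deliver 0→1: 1={part,t=1,log=q}
step 11 deliver 0→2: 2={part,t=1,log=q}
step 12 deliver 0→4: 4={part,t=1,log=q}
step 13 deliver 0→3: 3={part,t=1,log=q}
step 14 timeout(0): 0={coor,t=2,log=q}
step 15 deliver 0→4: 4={part,t=2,log=q}

2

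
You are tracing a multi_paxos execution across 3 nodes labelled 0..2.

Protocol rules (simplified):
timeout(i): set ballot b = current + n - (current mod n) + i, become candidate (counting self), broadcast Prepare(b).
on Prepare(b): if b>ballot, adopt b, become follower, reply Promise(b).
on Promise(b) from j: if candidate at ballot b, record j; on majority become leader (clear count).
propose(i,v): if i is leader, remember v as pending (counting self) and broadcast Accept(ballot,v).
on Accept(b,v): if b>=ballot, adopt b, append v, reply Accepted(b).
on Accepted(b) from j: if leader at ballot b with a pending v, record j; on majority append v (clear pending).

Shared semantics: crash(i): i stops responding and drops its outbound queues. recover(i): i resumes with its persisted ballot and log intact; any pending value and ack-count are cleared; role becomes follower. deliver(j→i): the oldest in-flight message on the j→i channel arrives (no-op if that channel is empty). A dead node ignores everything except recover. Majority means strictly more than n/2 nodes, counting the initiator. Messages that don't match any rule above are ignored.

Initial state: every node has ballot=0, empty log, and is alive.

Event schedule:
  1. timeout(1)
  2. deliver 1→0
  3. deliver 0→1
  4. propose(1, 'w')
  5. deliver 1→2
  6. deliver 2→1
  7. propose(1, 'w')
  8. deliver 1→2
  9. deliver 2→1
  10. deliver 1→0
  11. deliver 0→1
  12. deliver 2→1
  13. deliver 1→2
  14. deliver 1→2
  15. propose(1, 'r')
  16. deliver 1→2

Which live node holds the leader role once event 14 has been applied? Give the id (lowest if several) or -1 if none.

after 1 — timeout(1): n1:cand/b4/[-]
after 2 — deliver 1→0: n0:foll/b4/[-]
after 3 — deliver 0→1: n1:lead/b4/[-]
after 4 — propose(1,'w'): ·
after 5 — deliver 1→2: n2:foll/b4/[-]
after 6 — deliver 2→1: ·
after 7 — propose(1,'w'): ·
after 8 — deliver 1→2: n2:foll/b4/[w]
after 9 — deliver 2→1: n1:lead/b4/[w]
after 10 — deliver 1→0: n0:foll/b4/[w]
after 11 — deliver 0→1: ·
after 12 — deliver 2→1: ·
after 13 — deliver 1→2: n2:foll/b4/[w,w]
after 14 — deliver 1→2: ·

1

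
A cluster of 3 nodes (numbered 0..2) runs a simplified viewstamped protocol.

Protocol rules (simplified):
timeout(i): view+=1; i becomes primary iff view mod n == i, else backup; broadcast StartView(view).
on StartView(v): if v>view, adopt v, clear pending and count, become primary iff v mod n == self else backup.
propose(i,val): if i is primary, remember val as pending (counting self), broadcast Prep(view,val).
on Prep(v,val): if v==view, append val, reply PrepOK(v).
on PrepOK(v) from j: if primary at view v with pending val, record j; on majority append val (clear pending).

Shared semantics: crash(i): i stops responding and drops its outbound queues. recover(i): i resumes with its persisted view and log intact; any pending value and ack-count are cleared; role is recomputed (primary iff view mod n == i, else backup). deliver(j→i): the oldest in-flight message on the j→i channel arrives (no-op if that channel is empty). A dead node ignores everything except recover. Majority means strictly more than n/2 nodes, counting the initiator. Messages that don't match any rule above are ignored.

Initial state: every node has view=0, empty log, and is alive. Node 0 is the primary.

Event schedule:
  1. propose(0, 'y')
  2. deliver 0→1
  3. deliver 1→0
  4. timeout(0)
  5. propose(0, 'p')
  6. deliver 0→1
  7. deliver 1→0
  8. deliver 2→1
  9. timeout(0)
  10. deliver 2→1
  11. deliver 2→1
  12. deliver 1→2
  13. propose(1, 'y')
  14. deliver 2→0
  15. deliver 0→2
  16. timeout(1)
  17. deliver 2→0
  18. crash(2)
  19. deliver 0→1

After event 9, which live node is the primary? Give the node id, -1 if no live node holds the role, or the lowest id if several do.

[1] propose(0,'y') → ∅
[2] deliver 0→1 → N1(back v0 [y])
[3] deliver 1→0 → N0(prim v0 [y])
[4] timeout(0) → N0(back v1 [y])
[5] propose(0,'p') → ∅
[6] deliver 0→1 → N1(prim v1 [y])
[7] deliver 1→0 → ∅
[8] deliver 2→1 → ∅
[9] timeout(0) → N0(back v2 [y])

1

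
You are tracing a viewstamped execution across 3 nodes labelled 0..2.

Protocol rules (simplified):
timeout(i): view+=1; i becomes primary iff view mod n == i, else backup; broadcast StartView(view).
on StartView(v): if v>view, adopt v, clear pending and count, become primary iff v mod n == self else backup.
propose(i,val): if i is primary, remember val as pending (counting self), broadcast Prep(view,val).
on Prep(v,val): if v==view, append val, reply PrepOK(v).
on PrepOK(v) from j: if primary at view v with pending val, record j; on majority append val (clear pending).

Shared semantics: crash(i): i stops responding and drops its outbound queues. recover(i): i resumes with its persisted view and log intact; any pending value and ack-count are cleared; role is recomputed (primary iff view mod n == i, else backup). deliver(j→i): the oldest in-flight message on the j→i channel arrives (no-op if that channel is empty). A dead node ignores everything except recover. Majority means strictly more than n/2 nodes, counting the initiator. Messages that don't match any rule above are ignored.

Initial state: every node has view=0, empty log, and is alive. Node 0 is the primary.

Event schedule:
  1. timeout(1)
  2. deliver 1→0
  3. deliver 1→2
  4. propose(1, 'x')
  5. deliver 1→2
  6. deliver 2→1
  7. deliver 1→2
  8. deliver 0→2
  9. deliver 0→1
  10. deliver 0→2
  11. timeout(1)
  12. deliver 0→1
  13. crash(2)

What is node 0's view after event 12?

1. timeout(1):  <1:prim v1 ->
2. deliver 1→0:  <0:back v1 ->
3. deliver 1→2:  <2:back v1 ->
4. propose(1,'x'):  nop
5. deliver 1→2:  <2:back v1 x>
6. deliver 2→1:  <1:prim v1 x>
7. deliver 1→2:  nop
8. deliver 0→2:  nop
9. deliver 0→1:  nop
10. deliver 0→2:  nop
11. timeout(1):  <1:back v2 x>
12. deliver 0→1:  nop

1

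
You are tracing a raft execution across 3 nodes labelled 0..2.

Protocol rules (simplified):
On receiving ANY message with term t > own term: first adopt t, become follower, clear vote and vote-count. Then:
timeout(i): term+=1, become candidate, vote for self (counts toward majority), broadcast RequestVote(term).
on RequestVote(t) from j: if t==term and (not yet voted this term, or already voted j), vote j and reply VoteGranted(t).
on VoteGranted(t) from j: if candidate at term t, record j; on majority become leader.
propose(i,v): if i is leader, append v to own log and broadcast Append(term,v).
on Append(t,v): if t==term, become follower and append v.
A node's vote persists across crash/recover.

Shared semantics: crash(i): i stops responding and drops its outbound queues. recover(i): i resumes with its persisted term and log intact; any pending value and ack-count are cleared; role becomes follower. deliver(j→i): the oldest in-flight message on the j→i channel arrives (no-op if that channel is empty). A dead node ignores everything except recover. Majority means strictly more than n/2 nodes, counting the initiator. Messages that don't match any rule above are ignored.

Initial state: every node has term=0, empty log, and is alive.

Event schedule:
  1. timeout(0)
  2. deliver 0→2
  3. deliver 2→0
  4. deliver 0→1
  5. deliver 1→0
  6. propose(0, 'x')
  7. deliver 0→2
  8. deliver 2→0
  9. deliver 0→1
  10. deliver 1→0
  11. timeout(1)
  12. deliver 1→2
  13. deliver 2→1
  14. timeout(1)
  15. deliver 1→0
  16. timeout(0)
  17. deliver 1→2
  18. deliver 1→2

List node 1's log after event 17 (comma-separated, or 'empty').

x

1. timeout(0):  <0:cand t1 ->
2. deliver 0→2:  <2:foll t1 ->
3. deliver 2→0:  <0:lead t1 ->
4. deliver 0→1:  <1:foll t1 ->
5. deliver 1→0:  nop
6. propose(0,'x'):  <0:lead t1 x>
7. deliver 0→2:  <2:foll t1 x>
8. deliver 2→0:  nop
9. deliver 0→1:  <1:foll t1 x>
10. deliver 1→0:  nop
11. timeout(1):  <1:cand t2 x>
12. deliver 1→2:  <2:foll t2 x>
13. deliver 2→1:  <1:lead t2 x>
14. timeout(1):  <1:cand t3 x>
15. deliver 1→0:  <0:foll t2 x>
16. timeout(0):  <0:cand t3 x>
17. deliver 1→2:  <2:foll t3 x>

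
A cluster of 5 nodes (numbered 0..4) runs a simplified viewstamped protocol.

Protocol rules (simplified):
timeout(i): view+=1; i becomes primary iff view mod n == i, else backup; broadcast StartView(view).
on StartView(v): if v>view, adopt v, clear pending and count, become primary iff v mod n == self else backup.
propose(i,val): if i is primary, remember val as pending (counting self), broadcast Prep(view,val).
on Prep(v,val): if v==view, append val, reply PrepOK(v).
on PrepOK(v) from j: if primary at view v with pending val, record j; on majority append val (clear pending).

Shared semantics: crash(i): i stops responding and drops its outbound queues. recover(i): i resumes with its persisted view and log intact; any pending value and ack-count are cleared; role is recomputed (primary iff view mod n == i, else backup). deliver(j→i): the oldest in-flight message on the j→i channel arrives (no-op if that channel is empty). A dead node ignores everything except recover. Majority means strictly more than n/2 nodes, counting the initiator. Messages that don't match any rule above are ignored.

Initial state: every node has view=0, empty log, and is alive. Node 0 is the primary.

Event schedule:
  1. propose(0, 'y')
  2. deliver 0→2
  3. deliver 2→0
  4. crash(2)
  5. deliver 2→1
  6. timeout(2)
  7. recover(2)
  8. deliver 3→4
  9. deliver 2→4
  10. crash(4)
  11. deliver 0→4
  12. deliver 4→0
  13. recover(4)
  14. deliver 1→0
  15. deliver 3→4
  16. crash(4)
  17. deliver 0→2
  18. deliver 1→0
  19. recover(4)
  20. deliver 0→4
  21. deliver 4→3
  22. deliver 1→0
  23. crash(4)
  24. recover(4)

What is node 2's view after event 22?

0

[1] propose(0,'y') → ∅
[2] deliver 0→2 → N2(back v0 [y])
[3] deliver 2→0 → ∅
[4] crash(2) → N2(✗back v0 [y])
[5] deliver 2→1 → ∅
[6] timeout(2) → ∅
[7] recover(2) → N2(back v0 [y])
[8] deliver 3→4 → ∅
[9] deliver 2→4 → ∅
[10] crash(4) → N4(✗back v0 [-])
[11] deliver 0→4 → ∅
[12] deliver 4→0 → ∅
[13] recover(4) → N4(back v0 [-])
[14] deliver 1→0 → ∅
[15] deliver 3→4 → ∅
[16] crash(4) → N4(✗back v0 [-])
[17] deliver 0→2 → ∅
[18] deliver 1→0 → ∅
[19] recover(4) → N4(back v0 [-])
[20] deliver 0→4 → N4(back v0 [y])
[21] deliver 4→3 → ∅
[22] deliver 1→0 → ∅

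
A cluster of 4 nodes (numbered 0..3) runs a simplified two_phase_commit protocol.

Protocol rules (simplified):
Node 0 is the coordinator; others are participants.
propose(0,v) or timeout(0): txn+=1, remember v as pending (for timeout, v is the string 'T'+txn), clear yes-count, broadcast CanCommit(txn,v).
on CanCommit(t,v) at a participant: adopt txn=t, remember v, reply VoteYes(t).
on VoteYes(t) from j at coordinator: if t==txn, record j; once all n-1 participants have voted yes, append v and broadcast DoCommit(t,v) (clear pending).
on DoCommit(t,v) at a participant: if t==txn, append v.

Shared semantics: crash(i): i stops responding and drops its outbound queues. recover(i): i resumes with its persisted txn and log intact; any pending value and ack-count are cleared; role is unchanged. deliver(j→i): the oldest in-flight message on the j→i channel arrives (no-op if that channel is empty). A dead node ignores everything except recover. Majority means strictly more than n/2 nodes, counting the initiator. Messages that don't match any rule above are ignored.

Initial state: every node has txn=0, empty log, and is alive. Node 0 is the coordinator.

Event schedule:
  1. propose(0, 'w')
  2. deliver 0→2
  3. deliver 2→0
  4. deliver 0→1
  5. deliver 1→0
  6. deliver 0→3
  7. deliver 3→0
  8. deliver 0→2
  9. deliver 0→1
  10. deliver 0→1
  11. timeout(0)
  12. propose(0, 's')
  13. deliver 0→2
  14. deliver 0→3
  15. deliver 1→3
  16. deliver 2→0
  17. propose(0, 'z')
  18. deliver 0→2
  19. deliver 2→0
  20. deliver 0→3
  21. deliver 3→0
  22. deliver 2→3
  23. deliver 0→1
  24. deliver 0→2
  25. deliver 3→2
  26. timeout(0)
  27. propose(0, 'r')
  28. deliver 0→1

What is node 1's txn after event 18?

1

1. propose(0,'w'):  <0:coor t1 ->
2. deliver 0→2:  <2:part t1 ->
3. deliver 2→0:  nop
4. deliver 0→1:  <1:part t1 ->
5. deliver 1→0:  nop
6. deliver 0→3:  <3:part t1 ->
7. deliver 3→0:  <0:coor t1 w>
8. deliver 0→2:  <2:part t1 w>
9. deliver 0→1:  <1:part t1 w>
10. deliver 0→1:  nop
11. timeout(0):  <0:coor t2 w>
12. propose(0,'s'):  <0:coor t3 w>
13. deliver 0→2:  <2:part t2 w>
14. deliver 0→3:  <3:part t1 w>
15. deliver 1→3:  nop
16. deliver 2→0:  nop
17. propose(0,'z'):  <0:coor t4 w>
18. deliver 0→2:  <2:part t3 w>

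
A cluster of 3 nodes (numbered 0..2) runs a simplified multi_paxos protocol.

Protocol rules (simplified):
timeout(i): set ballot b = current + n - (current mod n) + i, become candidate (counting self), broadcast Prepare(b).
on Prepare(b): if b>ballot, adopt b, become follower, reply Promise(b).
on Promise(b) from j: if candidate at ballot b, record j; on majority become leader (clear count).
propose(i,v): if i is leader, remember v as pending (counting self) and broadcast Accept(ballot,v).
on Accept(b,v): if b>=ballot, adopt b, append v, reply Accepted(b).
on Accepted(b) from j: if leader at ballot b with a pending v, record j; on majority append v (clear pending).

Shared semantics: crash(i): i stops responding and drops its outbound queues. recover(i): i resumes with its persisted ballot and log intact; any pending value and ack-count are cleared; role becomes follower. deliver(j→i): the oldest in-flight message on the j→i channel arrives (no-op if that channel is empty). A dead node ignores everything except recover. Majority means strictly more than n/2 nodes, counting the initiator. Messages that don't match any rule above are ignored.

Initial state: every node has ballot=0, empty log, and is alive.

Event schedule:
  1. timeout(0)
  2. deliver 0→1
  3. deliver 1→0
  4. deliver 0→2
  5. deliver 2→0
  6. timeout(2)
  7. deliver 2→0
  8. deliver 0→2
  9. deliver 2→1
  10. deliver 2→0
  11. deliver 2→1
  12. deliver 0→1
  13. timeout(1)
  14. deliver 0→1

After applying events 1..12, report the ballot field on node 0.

8

after 1 — timeout(0): n0:cand/b3/[-]
after 2 — deliver 0→1: n1:foll/b3/[-]
after 3 — deliver 1→0: n0:lead/b3/[-]
after 4 — deliver 0→2: n2:foll/b3/[-]
after 5 — deliver 2→0: ·
after 6 — timeout(2): n2:cand/b8/[-]
after 7 — deliver 2→0: n0:foll/b8/[-]
after 8 — deliver 0→2: n2:lead/b8/[-]
after 9 — deliver 2→1: n1:foll/b8/[-]
after 10 — deliver 2→0: ·
after 11 — deliver 2→1: ·
after 12 — deliver 0→1: ·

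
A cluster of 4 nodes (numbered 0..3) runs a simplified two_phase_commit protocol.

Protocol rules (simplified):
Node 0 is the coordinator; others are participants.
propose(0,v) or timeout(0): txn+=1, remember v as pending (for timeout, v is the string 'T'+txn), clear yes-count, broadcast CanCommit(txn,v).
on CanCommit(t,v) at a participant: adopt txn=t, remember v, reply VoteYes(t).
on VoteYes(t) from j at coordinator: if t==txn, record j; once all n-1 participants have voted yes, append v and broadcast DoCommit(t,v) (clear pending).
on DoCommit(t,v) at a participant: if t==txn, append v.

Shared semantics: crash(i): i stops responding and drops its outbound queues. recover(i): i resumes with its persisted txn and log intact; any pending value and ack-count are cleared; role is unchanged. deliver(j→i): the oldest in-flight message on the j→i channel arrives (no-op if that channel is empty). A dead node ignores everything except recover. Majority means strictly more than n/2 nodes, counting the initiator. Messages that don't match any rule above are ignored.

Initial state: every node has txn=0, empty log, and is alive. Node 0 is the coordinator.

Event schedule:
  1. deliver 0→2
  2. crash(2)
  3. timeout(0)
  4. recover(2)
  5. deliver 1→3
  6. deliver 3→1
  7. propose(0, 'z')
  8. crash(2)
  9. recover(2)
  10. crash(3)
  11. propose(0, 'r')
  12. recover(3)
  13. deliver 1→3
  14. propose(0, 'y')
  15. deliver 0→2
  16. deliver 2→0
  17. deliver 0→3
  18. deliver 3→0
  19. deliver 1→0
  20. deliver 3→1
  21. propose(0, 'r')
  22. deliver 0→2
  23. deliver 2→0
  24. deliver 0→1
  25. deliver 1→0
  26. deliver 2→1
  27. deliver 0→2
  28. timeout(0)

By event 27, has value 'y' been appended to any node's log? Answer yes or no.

no

after 1 — deliver 0→2: ·
after 2 — crash(2): n2:✗part/t0/[-]
after 3 — timeout(0): n0:coor/t1/[-]
after 4 — recover(2): n2:part/t0/[-]
after 5 — deliver 1→3: ·
after 6 — deliver 3→1: ·
after 7 — propose(0,'z'): n0:coor/t2/[-]
after 8 — crash(2): n2:✗part/t0/[-]
after 9 — recover(2): n2:part/t0/[-]
after 10 — crash(3): n3:✗part/t0/[-]
after 11 — propose(0,'r'): n0:coor/t3/[-]
after 12 — recover(3): n3:part/t0/[-]
after 13 — deliver 1→3: ·
after 14 — propose(0,'y'): n0:coor/t4/[-]
after 15 — deliver 0→2: n2:part/t1/[-]
after 16 — deliver 2→0: ·
after 17 — deliver 0→3: n3:part/t1/[-]
after 18 — deliver 3→0: ·
after 19 — deliver 1→0: ·
after 20 — deliver 3→1: ·
after 21 — propose(0,'r'): n0:coor/t5/[-]
after 22 — deliver 0→2: n2:part/t2/[-]
after 23 — deliver 2→0: ·
after 24 — deliver 0→1: n1:part/t1/[-]
after 25 — deliver 1→0: ·
after 26 — deliver 2→1: ·
after 27 — deliver 0→2: n2:part/t3/[-]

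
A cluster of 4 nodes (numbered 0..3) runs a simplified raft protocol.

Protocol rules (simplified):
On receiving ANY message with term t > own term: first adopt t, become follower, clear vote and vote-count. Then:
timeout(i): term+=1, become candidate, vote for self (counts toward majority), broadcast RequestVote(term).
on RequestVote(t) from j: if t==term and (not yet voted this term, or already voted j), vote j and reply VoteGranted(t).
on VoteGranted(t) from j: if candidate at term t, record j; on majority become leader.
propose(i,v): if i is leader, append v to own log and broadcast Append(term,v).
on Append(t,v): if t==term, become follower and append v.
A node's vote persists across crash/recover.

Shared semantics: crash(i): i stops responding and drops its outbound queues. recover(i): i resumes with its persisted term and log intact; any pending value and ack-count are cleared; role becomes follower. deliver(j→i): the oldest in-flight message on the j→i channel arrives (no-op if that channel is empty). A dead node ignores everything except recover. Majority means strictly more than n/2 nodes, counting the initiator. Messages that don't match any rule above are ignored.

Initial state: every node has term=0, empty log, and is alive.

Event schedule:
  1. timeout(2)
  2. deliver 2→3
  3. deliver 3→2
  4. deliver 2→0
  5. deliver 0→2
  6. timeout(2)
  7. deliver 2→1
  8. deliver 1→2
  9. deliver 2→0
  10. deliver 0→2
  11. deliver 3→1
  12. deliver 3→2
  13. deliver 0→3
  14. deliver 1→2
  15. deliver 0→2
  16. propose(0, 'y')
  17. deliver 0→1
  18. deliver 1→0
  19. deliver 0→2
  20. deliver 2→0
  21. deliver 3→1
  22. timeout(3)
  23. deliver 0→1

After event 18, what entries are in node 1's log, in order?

empty

after 1 — timeout(2): n2:cand/t1/[-]
after 2 — deliver 2→3: n3:foll/t1/[-]
after 3 — deliver 3→2: ·
after 4 — deliver 2→0: n0:foll/t1/[-]
after 5 — deliver 0→2: n2:lead/t1/[-]
after 6 — timeout(2): n2:cand/t2/[-]
after 7 — deliver 2→1: n1:foll/t1/[-]
after 8 — deliver 1→2: ·
after 9 — deliver 2→0: n0:foll/t2/[-]
after 10 — deliver 0→2: ·
after 11 — deliver 3→1: ·
after 12 — deliver 3→2: ·
after 13 — deliver 0→3: ·
after 14 — deliver 1→2: ·
after 15 — deliver 0→2: ·
after 16 — propose(0,'y'): ·
after 17 — deliver 0→1: ·
after 18 — deliver 1→0: ·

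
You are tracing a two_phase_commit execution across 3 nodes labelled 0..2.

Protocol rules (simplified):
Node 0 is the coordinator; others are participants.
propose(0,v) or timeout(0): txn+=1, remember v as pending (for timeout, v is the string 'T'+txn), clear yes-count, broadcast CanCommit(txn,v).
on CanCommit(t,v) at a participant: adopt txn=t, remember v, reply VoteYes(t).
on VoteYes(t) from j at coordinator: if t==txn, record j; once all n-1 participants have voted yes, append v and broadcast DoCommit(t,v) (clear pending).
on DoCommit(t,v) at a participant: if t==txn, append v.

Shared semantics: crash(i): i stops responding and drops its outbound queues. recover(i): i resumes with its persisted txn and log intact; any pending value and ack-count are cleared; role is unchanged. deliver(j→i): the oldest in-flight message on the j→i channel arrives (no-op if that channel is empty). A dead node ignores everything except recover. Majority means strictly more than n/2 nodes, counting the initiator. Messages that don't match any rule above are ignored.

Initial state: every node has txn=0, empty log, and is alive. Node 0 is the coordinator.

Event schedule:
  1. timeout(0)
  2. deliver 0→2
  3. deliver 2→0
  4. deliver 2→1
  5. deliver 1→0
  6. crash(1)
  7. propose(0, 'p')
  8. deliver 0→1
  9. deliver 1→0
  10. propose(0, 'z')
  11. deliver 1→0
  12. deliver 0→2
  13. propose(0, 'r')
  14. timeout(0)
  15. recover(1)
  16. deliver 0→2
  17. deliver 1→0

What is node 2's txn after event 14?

2

e1 timeout(0): 0[coor,t=1,-]
e2 deliver 0→2: 2[part,t=1,-]
e3 deliver 2→0: ·
e4 deliver 2→1: ·
e5 deliver 1→0: ·
e6 crash(1): 1[✗part,t=0,-]
e7 propose(0,'p'): 0[coor,t=2,-]
e8 deliver 0→1: ·
e9 deliver 1→0: ·
e10 propose(0,'z'): 0[coor,t=3,-]
e11 deliver 1→0: ·
e12 deliver 0→2: 2[part,t=2,-]
e13 propose(0,'r'): 0[coor,t=4,-]
e14 timeout(0): 0[coor,t=5,-]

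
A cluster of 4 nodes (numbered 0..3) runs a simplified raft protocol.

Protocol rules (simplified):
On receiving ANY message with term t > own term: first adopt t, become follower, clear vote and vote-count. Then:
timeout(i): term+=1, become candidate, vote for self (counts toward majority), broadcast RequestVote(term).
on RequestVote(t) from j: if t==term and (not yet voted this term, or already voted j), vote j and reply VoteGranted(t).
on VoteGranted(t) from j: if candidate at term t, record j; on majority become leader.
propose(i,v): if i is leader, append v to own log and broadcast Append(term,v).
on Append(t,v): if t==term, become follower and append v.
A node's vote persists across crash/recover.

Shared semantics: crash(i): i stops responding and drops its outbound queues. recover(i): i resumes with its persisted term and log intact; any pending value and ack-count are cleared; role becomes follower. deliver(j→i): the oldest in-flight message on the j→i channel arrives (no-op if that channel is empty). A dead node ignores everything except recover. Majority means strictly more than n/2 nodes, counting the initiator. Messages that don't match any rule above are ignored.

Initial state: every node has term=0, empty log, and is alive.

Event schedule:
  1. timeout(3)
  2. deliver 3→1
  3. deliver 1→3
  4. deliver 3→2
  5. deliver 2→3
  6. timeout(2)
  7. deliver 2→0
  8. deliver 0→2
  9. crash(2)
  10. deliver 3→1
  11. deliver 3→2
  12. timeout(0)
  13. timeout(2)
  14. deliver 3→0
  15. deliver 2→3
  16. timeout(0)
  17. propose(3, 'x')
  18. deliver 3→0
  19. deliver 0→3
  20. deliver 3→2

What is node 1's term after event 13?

1

e1 timeout(3): 3[cand,t=1,-]
e2 deliver 3→1: 1[foll,t=1,-]
e3 deliver 1→3: ·
e4 deliver 3→2: 2[foll,t=1,-]
e5 deliver 2→3: 3[lead,t=1,-]
e6 timeout(2): 2[cand,t=2,-]
e7 deliver 2→0: 0[foll,t=2,-]
e8 deliver 0→2: ·
e9 crash(2): 2[✗cand,t=2,-]
e10 deliver 3→1: ·
e11 deliver 3→2: ·
e12 timeout(0): 0[cand,t=3,-]
e13 timeout(2): ·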